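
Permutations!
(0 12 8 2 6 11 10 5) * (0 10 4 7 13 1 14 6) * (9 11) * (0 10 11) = (0 12 8 2 10 5 11 4 7 13 1 14 6 9) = [12, 14, 10, 3, 7, 11, 9, 13, 2, 0, 5, 4, 8, 1, 6]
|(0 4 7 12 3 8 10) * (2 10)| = 8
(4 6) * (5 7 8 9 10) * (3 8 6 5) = [0, 1, 2, 8, 5, 7, 4, 6, 9, 10, 3] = (3 8 9 10)(4 5 7 6)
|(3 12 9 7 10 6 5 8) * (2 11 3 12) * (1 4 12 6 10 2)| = |(1 4 12 9 7 2 11 3)(5 8 6)| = 24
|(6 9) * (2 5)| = 2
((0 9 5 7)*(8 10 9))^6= (10)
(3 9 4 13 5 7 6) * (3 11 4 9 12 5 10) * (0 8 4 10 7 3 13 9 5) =(0 8 4 9 5 3 12)(6 11 10 13 7) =[8, 1, 2, 12, 9, 3, 11, 6, 4, 5, 13, 10, 0, 7]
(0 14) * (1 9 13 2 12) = [14, 9, 12, 3, 4, 5, 6, 7, 8, 13, 10, 11, 1, 2, 0] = (0 14)(1 9 13 2 12)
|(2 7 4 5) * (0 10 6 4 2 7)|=7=|(0 10 6 4 5 7 2)|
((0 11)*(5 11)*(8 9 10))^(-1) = ((0 5 11)(8 9 10))^(-1) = (0 11 5)(8 10 9)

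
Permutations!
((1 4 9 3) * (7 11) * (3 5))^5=((1 4 9 5 3)(7 11))^5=(7 11)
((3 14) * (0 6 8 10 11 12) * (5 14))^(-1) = (0 12 11 10 8 6)(3 14 5)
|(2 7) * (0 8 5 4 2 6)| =7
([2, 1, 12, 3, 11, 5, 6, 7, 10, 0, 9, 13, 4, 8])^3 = [4, 1, 11, 3, 8, 5, 6, 7, 0, 12, 2, 10, 13, 9]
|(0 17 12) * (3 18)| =|(0 17 12)(3 18)| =6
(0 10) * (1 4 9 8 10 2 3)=[2, 4, 3, 1, 9, 5, 6, 7, 10, 8, 0]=(0 2 3 1 4 9 8 10)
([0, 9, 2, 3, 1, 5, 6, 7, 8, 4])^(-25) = (1 4 9)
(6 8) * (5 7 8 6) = (5 7 8) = [0, 1, 2, 3, 4, 7, 6, 8, 5]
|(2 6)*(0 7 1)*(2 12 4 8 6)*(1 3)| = 4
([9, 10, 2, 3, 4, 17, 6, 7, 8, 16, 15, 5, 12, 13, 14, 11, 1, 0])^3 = [1, 11, 2, 3, 4, 9, 6, 7, 8, 10, 5, 0, 12, 13, 14, 17, 15, 16]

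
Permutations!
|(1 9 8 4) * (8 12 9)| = |(1 8 4)(9 12)| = 6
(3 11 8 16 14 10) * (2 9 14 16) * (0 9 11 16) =[9, 1, 11, 16, 4, 5, 6, 7, 2, 14, 3, 8, 12, 13, 10, 15, 0] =(0 9 14 10 3 16)(2 11 8)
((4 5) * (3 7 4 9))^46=(3 7 4 5 9)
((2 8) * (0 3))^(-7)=(0 3)(2 8)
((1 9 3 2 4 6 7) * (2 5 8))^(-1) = (1 7 6 4 2 8 5 3 9)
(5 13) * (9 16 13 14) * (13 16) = (16)(5 14 9 13) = [0, 1, 2, 3, 4, 14, 6, 7, 8, 13, 10, 11, 12, 5, 9, 15, 16]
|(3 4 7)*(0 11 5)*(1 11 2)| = |(0 2 1 11 5)(3 4 7)| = 15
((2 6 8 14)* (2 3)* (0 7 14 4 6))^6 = ((0 7 14 3 2)(4 6 8))^6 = (0 7 14 3 2)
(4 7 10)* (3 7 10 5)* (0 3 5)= (0 3 7)(4 10)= [3, 1, 2, 7, 10, 5, 6, 0, 8, 9, 4]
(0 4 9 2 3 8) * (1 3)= [4, 3, 1, 8, 9, 5, 6, 7, 0, 2]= (0 4 9 2 1 3 8)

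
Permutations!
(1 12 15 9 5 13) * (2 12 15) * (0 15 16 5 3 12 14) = (0 15 9 3 12 2 14)(1 16 5 13) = [15, 16, 14, 12, 4, 13, 6, 7, 8, 3, 10, 11, 2, 1, 0, 9, 5]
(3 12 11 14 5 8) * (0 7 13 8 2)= (0 7 13 8 3 12 11 14 5 2)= [7, 1, 0, 12, 4, 2, 6, 13, 3, 9, 10, 14, 11, 8, 5]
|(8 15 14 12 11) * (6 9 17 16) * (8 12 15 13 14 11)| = 12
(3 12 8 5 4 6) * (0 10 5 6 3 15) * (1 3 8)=(0 10 5 4 8 6 15)(1 3 12)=[10, 3, 2, 12, 8, 4, 15, 7, 6, 9, 5, 11, 1, 13, 14, 0]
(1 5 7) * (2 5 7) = [0, 7, 5, 3, 4, 2, 6, 1] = (1 7)(2 5)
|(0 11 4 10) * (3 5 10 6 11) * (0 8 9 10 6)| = |(0 3 5 6 11 4)(8 9 10)| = 6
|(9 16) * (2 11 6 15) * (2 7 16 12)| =|(2 11 6 15 7 16 9 12)| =8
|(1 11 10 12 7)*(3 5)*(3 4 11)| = 8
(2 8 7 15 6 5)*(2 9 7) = [0, 1, 8, 3, 4, 9, 5, 15, 2, 7, 10, 11, 12, 13, 14, 6] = (2 8)(5 9 7 15 6)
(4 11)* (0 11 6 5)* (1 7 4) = (0 11 1 7 4 6 5) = [11, 7, 2, 3, 6, 0, 5, 4, 8, 9, 10, 1]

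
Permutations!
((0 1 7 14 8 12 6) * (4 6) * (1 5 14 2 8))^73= (0 1 8 6 14 2 4 5 7 12)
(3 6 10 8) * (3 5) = (3 6 10 8 5) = [0, 1, 2, 6, 4, 3, 10, 7, 5, 9, 8]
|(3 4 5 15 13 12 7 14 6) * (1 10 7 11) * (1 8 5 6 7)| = |(1 10)(3 4 6)(5 15 13 12 11 8)(7 14)| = 6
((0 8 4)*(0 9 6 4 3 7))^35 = ((0 8 3 7)(4 9 6))^35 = (0 7 3 8)(4 6 9)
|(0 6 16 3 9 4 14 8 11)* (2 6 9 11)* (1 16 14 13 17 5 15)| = |(0 9 4 13 17 5 15 1 16 3 11)(2 6 14 8)| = 44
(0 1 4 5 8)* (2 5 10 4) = (0 1 2 5 8)(4 10) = [1, 2, 5, 3, 10, 8, 6, 7, 0, 9, 4]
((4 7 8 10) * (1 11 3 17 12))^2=((1 11 3 17 12)(4 7 8 10))^2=(1 3 12 11 17)(4 8)(7 10)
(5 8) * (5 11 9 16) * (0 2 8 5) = (0 2 8 11 9 16) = [2, 1, 8, 3, 4, 5, 6, 7, 11, 16, 10, 9, 12, 13, 14, 15, 0]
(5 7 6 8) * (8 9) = (5 7 6 9 8) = [0, 1, 2, 3, 4, 7, 9, 6, 5, 8]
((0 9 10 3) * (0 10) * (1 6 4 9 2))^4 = ((0 2 1 6 4 9)(3 10))^4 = (10)(0 4 1)(2 9 6)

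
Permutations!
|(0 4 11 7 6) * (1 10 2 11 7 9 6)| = |(0 4 7 1 10 2 11 9 6)| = 9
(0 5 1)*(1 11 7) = (0 5 11 7 1) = [5, 0, 2, 3, 4, 11, 6, 1, 8, 9, 10, 7]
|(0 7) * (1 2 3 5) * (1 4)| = |(0 7)(1 2 3 5 4)| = 10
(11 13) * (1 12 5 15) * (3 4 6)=[0, 12, 2, 4, 6, 15, 3, 7, 8, 9, 10, 13, 5, 11, 14, 1]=(1 12 5 15)(3 4 6)(11 13)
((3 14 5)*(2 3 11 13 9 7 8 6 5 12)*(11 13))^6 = ((2 3 14 12)(5 13 9 7 8 6))^6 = (2 14)(3 12)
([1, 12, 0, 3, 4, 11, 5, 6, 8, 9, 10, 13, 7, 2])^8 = (0 2 13 11 5 6 7 12 1)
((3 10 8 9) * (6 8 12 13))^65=(3 12 6 9 10 13 8)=((3 10 12 13 6 8 9))^65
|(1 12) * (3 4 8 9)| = 4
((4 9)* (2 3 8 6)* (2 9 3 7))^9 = ((2 7)(3 8 6 9 4))^9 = (2 7)(3 4 9 6 8)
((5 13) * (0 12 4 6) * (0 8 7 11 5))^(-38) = ((0 12 4 6 8 7 11 5 13))^(-38) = (0 5 7 6 12 13 11 8 4)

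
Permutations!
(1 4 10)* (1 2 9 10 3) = (1 4 3)(2 9 10) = [0, 4, 9, 1, 3, 5, 6, 7, 8, 10, 2]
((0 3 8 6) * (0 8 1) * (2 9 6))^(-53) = ((0 3 1)(2 9 6 8))^(-53) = (0 3 1)(2 8 6 9)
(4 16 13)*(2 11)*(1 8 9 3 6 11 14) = [0, 8, 14, 6, 16, 5, 11, 7, 9, 3, 10, 2, 12, 4, 1, 15, 13] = (1 8 9 3 6 11 2 14)(4 16 13)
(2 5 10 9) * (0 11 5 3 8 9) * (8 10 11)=[8, 1, 3, 10, 4, 11, 6, 7, 9, 2, 0, 5]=(0 8 9 2 3 10)(5 11)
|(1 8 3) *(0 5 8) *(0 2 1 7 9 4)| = 14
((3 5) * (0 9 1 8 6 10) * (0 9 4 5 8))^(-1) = ((0 4 5 3 8 6 10 9 1))^(-1) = (0 1 9 10 6 8 3 5 4)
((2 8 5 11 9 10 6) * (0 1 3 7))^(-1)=(0 7 3 1)(2 6 10 9 11 5 8)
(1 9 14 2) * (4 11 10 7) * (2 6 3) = [0, 9, 1, 2, 11, 5, 3, 4, 8, 14, 7, 10, 12, 13, 6] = (1 9 14 6 3 2)(4 11 10 7)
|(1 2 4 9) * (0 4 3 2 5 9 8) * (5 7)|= 12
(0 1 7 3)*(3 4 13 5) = [1, 7, 2, 0, 13, 3, 6, 4, 8, 9, 10, 11, 12, 5] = (0 1 7 4 13 5 3)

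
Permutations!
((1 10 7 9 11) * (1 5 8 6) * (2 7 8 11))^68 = ((1 10 8 6)(2 7 9)(5 11))^68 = (11)(2 9 7)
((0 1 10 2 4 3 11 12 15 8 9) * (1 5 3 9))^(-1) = ((0 5 3 11 12 15 8 1 10 2 4 9))^(-1) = (0 9 4 2 10 1 8 15 12 11 3 5)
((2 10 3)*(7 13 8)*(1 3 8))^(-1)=(1 13 7 8 10 2 3)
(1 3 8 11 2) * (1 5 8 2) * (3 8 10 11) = [0, 8, 5, 2, 4, 10, 6, 7, 3, 9, 11, 1] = (1 8 3 2 5 10 11)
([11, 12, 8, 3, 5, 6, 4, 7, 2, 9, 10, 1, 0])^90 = [1, 0, 2, 3, 4, 5, 6, 7, 8, 9, 10, 12, 11]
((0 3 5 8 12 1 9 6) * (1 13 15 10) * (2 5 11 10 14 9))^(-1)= (0 6 9 14 15 13 12 8 5 2 1 10 11 3)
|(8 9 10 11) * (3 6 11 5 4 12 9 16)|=|(3 6 11 8 16)(4 12 9 10 5)|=5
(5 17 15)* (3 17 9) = (3 17 15 5 9) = [0, 1, 2, 17, 4, 9, 6, 7, 8, 3, 10, 11, 12, 13, 14, 5, 16, 15]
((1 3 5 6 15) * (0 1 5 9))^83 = ((0 1 3 9)(5 6 15))^83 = (0 9 3 1)(5 15 6)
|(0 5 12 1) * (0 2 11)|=6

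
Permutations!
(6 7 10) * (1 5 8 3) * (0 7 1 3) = (0 7 10 6 1 5 8) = [7, 5, 2, 3, 4, 8, 1, 10, 0, 9, 6]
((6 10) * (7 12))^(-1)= (6 10)(7 12)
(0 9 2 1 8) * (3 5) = (0 9 2 1 8)(3 5) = [9, 8, 1, 5, 4, 3, 6, 7, 0, 2]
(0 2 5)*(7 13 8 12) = (0 2 5)(7 13 8 12) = [2, 1, 5, 3, 4, 0, 6, 13, 12, 9, 10, 11, 7, 8]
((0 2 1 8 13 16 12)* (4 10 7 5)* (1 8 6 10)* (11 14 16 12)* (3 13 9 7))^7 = ((0 2 8 9 7 5 4 1 6 10 3 13 12)(11 14 16))^7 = (0 1 2 6 8 10 9 3 7 13 5 12 4)(11 14 16)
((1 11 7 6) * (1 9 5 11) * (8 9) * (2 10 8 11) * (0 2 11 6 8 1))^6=(0 10)(1 2)(5 11 7 8 9)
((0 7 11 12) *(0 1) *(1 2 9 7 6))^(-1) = (0 1 6)(2 12 11 7 9)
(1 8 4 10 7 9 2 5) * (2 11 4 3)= (1 8 3 2 5)(4 10 7 9 11)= [0, 8, 5, 2, 10, 1, 6, 9, 3, 11, 7, 4]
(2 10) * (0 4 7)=(0 4 7)(2 10)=[4, 1, 10, 3, 7, 5, 6, 0, 8, 9, 2]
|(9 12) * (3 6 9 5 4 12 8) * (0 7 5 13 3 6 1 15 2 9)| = 13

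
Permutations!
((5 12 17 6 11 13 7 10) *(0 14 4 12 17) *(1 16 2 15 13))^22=((0 14 4 12)(1 16 2 15 13 7 10 5 17 6 11))^22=(17)(0 4)(12 14)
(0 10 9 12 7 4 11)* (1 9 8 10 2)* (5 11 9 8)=(0 2 1 8 10 5 11)(4 9 12 7)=[2, 8, 1, 3, 9, 11, 6, 4, 10, 12, 5, 0, 7]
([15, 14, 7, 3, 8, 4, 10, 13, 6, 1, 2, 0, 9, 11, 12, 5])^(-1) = [11, 9, 10, 3, 5, 15, 8, 2, 4, 12, 6, 13, 14, 7, 1, 0]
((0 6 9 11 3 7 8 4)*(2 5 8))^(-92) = ((0 6 9 11 3 7 2 5 8 4))^(-92) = (0 8 2 3 9)(4 5 7 11 6)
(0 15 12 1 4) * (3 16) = (0 15 12 1 4)(3 16) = [15, 4, 2, 16, 0, 5, 6, 7, 8, 9, 10, 11, 1, 13, 14, 12, 3]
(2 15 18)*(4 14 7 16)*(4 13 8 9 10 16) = (2 15 18)(4 14 7)(8 9 10 16 13) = [0, 1, 15, 3, 14, 5, 6, 4, 9, 10, 16, 11, 12, 8, 7, 18, 13, 17, 2]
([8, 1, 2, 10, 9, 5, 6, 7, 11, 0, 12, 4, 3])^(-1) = (0 9 4 11 8)(3 12 10)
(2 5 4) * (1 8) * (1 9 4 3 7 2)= (1 8 9 4)(2 5 3 7)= [0, 8, 5, 7, 1, 3, 6, 2, 9, 4]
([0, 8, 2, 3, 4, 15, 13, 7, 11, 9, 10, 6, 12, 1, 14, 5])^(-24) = (15)(1 8 11 6 13)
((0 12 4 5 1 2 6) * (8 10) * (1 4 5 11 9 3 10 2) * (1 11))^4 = (0 1 10)(2 5 9)(3 6 4)(8 12 11)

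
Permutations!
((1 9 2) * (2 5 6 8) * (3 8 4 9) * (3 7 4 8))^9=((1 7 4 9 5 6 8 2))^9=(1 7 4 9 5 6 8 2)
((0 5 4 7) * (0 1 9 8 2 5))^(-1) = ((1 9 8 2 5 4 7))^(-1) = (1 7 4 5 2 8 9)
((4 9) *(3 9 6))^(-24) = (9)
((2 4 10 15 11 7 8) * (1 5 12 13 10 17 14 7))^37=(1 12 10 11 5 13 15)(2 4 17 14 7 8)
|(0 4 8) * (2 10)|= |(0 4 8)(2 10)|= 6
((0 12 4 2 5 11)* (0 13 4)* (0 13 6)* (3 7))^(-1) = (0 6 11 5 2 4 13 12)(3 7)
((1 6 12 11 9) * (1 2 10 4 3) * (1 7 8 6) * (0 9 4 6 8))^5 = (0 12)(2 4)(3 10)(6 7)(9 11)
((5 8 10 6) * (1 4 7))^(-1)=((1 4 7)(5 8 10 6))^(-1)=(1 7 4)(5 6 10 8)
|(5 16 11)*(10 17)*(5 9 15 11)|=|(5 16)(9 15 11)(10 17)|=6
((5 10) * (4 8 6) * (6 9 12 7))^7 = ((4 8 9 12 7 6)(5 10))^7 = (4 8 9 12 7 6)(5 10)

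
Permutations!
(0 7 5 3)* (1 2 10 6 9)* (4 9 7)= [4, 2, 10, 0, 9, 3, 7, 5, 8, 1, 6]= (0 4 9 1 2 10 6 7 5 3)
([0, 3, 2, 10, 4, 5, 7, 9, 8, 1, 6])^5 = (1 9 7 6 10 3)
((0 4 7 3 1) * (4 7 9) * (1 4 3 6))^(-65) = ((0 7 6 1)(3 4 9))^(-65) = (0 1 6 7)(3 4 9)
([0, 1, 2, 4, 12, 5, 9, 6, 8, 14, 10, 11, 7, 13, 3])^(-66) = [0, 1, 2, 6, 9, 5, 4, 3, 8, 12, 10, 11, 14, 13, 7]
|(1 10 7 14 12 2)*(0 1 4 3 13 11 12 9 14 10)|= |(0 1)(2 4 3 13 11 12)(7 10)(9 14)|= 6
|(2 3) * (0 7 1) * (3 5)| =|(0 7 1)(2 5 3)| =3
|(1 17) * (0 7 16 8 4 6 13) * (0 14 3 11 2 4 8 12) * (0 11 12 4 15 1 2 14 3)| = 20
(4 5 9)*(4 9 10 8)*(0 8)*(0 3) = [8, 1, 2, 0, 5, 10, 6, 7, 4, 9, 3] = (0 8 4 5 10 3)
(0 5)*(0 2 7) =[5, 1, 7, 3, 4, 2, 6, 0] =(0 5 2 7)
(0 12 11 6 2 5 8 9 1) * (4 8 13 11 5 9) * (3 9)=[12, 0, 3, 9, 8, 13, 2, 7, 4, 1, 10, 6, 5, 11]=(0 12 5 13 11 6 2 3 9 1)(4 8)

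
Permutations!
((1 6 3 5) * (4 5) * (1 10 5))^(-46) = ((1 6 3 4)(5 10))^(-46) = (10)(1 3)(4 6)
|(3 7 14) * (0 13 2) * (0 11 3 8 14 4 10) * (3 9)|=18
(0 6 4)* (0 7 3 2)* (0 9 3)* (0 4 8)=(0 6 8)(2 9 3)(4 7)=[6, 1, 9, 2, 7, 5, 8, 4, 0, 3]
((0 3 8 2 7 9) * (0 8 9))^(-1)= (0 7 2 8 9 3)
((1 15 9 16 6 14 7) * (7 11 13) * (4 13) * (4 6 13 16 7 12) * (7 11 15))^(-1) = (1 7)(4 12 13 16)(6 11 9 15 14)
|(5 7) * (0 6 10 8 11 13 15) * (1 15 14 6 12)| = |(0 12 1 15)(5 7)(6 10 8 11 13 14)| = 12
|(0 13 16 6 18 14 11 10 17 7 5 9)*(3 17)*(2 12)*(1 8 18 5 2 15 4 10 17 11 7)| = |(0 13 16 6 5 9)(1 8 18 14 7 2 12 15 4 10 3 11 17)| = 78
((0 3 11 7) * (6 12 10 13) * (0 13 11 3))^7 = ((6 12 10 11 7 13))^7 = (6 12 10 11 7 13)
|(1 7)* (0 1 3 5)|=5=|(0 1 7 3 5)|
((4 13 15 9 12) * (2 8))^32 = ((2 8)(4 13 15 9 12))^32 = (4 15 12 13 9)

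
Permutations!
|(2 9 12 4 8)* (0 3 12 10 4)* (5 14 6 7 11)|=15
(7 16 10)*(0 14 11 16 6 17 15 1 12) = (0 14 11 16 10 7 6 17 15 1 12) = [14, 12, 2, 3, 4, 5, 17, 6, 8, 9, 7, 16, 0, 13, 11, 1, 10, 15]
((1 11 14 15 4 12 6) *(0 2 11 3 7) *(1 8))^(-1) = (0 7 3 1 8 6 12 4 15 14 11 2)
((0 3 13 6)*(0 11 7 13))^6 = (6 7)(11 13)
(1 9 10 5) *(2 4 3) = [0, 9, 4, 2, 3, 1, 6, 7, 8, 10, 5] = (1 9 10 5)(2 4 3)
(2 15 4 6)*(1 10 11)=(1 10 11)(2 15 4 6)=[0, 10, 15, 3, 6, 5, 2, 7, 8, 9, 11, 1, 12, 13, 14, 4]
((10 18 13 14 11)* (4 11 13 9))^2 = (4 10 9 11 18)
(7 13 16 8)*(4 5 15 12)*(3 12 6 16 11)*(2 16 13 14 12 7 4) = (2 16 8 4 5 15 6 13 11 3 7 14 12) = [0, 1, 16, 7, 5, 15, 13, 14, 4, 9, 10, 3, 2, 11, 12, 6, 8]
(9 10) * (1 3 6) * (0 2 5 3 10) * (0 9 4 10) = (0 2 5 3 6 1)(4 10) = [2, 0, 5, 6, 10, 3, 1, 7, 8, 9, 4]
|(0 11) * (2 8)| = |(0 11)(2 8)| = 2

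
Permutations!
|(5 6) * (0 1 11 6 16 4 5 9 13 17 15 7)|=9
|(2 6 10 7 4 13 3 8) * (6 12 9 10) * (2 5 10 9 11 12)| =|(3 8 5 10 7 4 13)(11 12)| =14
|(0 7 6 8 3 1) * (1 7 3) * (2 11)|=6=|(0 3 7 6 8 1)(2 11)|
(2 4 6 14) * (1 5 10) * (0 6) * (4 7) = (0 6 14 2 7 4)(1 5 10) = [6, 5, 7, 3, 0, 10, 14, 4, 8, 9, 1, 11, 12, 13, 2]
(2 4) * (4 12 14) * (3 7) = (2 12 14 4)(3 7) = [0, 1, 12, 7, 2, 5, 6, 3, 8, 9, 10, 11, 14, 13, 4]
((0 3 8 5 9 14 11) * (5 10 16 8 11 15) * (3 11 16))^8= (16)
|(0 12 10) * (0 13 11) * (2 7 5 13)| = 8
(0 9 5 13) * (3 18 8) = (0 9 5 13)(3 18 8) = [9, 1, 2, 18, 4, 13, 6, 7, 3, 5, 10, 11, 12, 0, 14, 15, 16, 17, 8]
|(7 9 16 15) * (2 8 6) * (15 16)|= 3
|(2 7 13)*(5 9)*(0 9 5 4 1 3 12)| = |(0 9 4 1 3 12)(2 7 13)| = 6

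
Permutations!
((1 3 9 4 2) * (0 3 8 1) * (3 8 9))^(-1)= (0 2 4 9 1 8)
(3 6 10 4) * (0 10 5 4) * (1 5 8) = (0 10)(1 5 4 3 6 8) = [10, 5, 2, 6, 3, 4, 8, 7, 1, 9, 0]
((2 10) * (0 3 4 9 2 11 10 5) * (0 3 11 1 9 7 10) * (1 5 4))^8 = (11)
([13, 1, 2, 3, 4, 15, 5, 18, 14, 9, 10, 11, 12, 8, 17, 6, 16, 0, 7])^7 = [8, 1, 2, 3, 4, 15, 5, 18, 17, 9, 10, 11, 12, 14, 0, 6, 16, 13, 7]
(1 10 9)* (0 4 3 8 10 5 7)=(0 4 3 8 10 9 1 5 7)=[4, 5, 2, 8, 3, 7, 6, 0, 10, 1, 9]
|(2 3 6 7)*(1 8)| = |(1 8)(2 3 6 7)| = 4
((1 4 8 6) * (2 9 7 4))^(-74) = (1 7 6 9 8 2 4)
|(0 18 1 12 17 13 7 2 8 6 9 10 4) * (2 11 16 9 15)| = |(0 18 1 12 17 13 7 11 16 9 10 4)(2 8 6 15)| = 12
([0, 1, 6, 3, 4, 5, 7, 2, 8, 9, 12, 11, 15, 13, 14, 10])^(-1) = [0, 1, 7, 3, 4, 5, 2, 6, 8, 9, 15, 11, 10, 13, 14, 12]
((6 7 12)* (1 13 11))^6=(13)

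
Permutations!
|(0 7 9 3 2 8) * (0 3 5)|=|(0 7 9 5)(2 8 3)|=12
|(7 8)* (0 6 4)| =|(0 6 4)(7 8)| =6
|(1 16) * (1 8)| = 3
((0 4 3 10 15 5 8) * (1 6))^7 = ((0 4 3 10 15 5 8)(1 6))^7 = (15)(1 6)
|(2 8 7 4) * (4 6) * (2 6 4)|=5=|(2 8 7 4 6)|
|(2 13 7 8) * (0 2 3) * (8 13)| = |(0 2 8 3)(7 13)| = 4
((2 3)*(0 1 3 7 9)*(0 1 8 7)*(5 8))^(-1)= (0 2 3 1 9 7 8 5)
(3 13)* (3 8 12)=(3 13 8 12)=[0, 1, 2, 13, 4, 5, 6, 7, 12, 9, 10, 11, 3, 8]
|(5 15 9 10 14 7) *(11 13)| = |(5 15 9 10 14 7)(11 13)| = 6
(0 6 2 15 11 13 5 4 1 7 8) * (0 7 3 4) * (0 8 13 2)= [6, 3, 15, 4, 1, 8, 0, 13, 7, 9, 10, 2, 12, 5, 14, 11]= (0 6)(1 3 4)(2 15 11)(5 8 7 13)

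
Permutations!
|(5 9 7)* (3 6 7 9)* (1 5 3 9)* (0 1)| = 12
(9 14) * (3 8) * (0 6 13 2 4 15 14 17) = [6, 1, 4, 8, 15, 5, 13, 7, 3, 17, 10, 11, 12, 2, 9, 14, 16, 0] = (0 6 13 2 4 15 14 9 17)(3 8)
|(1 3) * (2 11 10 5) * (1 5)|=|(1 3 5 2 11 10)|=6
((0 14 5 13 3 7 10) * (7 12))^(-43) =(0 12 5 10 3 14 7 13)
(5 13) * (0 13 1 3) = (0 13 5 1 3) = [13, 3, 2, 0, 4, 1, 6, 7, 8, 9, 10, 11, 12, 5]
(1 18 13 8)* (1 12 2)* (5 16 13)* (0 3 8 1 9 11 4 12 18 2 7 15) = (0 3 8 18 5 16 13 1 2 9 11 4 12 7 15) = [3, 2, 9, 8, 12, 16, 6, 15, 18, 11, 10, 4, 7, 1, 14, 0, 13, 17, 5]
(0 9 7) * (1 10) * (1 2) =[9, 10, 1, 3, 4, 5, 6, 0, 8, 7, 2] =(0 9 7)(1 10 2)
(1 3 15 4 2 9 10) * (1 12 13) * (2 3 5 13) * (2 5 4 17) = [0, 4, 9, 15, 3, 13, 6, 7, 8, 10, 12, 11, 5, 1, 14, 17, 16, 2] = (1 4 3 15 17 2 9 10 12 5 13)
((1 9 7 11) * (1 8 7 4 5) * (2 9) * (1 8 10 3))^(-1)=((1 2 9 4 5 8 7 11 10 3))^(-1)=(1 3 10 11 7 8 5 4 9 2)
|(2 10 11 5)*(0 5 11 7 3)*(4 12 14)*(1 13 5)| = 24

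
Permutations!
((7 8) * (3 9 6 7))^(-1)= ((3 9 6 7 8))^(-1)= (3 8 7 6 9)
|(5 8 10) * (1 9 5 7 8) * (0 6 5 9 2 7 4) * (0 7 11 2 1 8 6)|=6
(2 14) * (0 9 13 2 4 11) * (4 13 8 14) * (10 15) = (0 9 8 14 13 2 4 11)(10 15) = [9, 1, 4, 3, 11, 5, 6, 7, 14, 8, 15, 0, 12, 2, 13, 10]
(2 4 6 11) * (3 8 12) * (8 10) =(2 4 6 11)(3 10 8 12) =[0, 1, 4, 10, 6, 5, 11, 7, 12, 9, 8, 2, 3]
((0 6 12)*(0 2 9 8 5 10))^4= ((0 6 12 2 9 8 5 10))^4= (0 9)(2 10)(5 12)(6 8)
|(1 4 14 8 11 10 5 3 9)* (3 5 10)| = |(1 4 14 8 11 3 9)| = 7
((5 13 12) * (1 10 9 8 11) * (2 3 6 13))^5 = (2 5 12 13 6 3)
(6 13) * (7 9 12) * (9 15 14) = (6 13)(7 15 14 9 12) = [0, 1, 2, 3, 4, 5, 13, 15, 8, 12, 10, 11, 7, 6, 9, 14]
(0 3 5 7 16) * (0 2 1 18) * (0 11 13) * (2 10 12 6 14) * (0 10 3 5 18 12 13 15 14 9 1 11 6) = (0 5 7 16 3 18 6 9 1 12)(2 11 15 14)(10 13) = [5, 12, 11, 18, 4, 7, 9, 16, 8, 1, 13, 15, 0, 10, 2, 14, 3, 17, 6]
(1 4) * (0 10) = (0 10)(1 4) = [10, 4, 2, 3, 1, 5, 6, 7, 8, 9, 0]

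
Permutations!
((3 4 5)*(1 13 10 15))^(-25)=((1 13 10 15)(3 4 5))^(-25)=(1 15 10 13)(3 5 4)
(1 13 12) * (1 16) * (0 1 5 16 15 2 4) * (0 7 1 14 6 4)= (0 14 6 4 7 1 13 12 15 2)(5 16)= [14, 13, 0, 3, 7, 16, 4, 1, 8, 9, 10, 11, 15, 12, 6, 2, 5]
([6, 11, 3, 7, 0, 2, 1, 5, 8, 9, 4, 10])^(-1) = (0 4 10 11 1 6)(2 5 7 3)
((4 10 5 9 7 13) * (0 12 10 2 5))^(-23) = (0 12 10)(2 5 9 7 13 4)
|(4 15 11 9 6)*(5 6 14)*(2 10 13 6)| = |(2 10 13 6 4 15 11 9 14 5)| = 10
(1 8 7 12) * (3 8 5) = [0, 5, 2, 8, 4, 3, 6, 12, 7, 9, 10, 11, 1] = (1 5 3 8 7 12)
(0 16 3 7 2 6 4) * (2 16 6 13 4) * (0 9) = (0 6 2 13 4 9)(3 7 16) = [6, 1, 13, 7, 9, 5, 2, 16, 8, 0, 10, 11, 12, 4, 14, 15, 3]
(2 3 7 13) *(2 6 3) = (3 7 13 6) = [0, 1, 2, 7, 4, 5, 3, 13, 8, 9, 10, 11, 12, 6]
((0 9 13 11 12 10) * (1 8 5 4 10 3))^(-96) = (0 11 1 4 9 12 8 10 13 3 5) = ((0 9 13 11 12 3 1 8 5 4 10))^(-96)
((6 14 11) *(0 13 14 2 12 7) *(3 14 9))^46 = ((0 13 9 3 14 11 6 2 12 7))^46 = (0 6 9 12 14)(2 3 7 11 13)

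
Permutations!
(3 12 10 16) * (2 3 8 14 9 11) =(2 3 12 10 16 8 14 9 11) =[0, 1, 3, 12, 4, 5, 6, 7, 14, 11, 16, 2, 10, 13, 9, 15, 8]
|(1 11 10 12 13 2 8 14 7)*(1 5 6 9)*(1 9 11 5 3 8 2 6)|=|(1 5)(3 8 14 7)(6 11 10 12 13)|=20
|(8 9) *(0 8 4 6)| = |(0 8 9 4 6)| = 5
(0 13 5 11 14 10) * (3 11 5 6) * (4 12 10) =(0 13 6 3 11 14 4 12 10) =[13, 1, 2, 11, 12, 5, 3, 7, 8, 9, 0, 14, 10, 6, 4]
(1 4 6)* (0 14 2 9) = (0 14 2 9)(1 4 6) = [14, 4, 9, 3, 6, 5, 1, 7, 8, 0, 10, 11, 12, 13, 2]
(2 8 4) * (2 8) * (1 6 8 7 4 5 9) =[0, 6, 2, 3, 7, 9, 8, 4, 5, 1] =(1 6 8 5 9)(4 7)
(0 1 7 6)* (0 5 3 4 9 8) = (0 1 7 6 5 3 4 9 8) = [1, 7, 2, 4, 9, 3, 5, 6, 0, 8]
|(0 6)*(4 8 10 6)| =5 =|(0 4 8 10 6)|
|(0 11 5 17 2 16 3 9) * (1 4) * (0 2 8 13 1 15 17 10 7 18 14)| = |(0 11 5 10 7 18 14)(1 4 15 17 8 13)(2 16 3 9)| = 84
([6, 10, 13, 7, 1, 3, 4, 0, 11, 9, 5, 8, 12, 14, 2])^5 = [5, 0, 14, 1, 7, 4, 3, 10, 11, 9, 6, 8, 12, 2, 13]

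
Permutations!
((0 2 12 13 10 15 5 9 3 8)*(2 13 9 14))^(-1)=(0 8 3 9 12 2 14 5 15 10 13)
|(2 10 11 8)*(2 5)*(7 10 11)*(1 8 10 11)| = |(1 8 5 2)(7 11 10)| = 12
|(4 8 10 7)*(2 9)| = |(2 9)(4 8 10 7)| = 4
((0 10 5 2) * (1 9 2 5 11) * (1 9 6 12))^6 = (12)(0 10 11 9 2)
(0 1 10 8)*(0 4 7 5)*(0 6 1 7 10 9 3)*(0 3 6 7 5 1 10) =[5, 9, 2, 3, 0, 7, 10, 1, 4, 6, 8] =(0 5 7 1 9 6 10 8 4)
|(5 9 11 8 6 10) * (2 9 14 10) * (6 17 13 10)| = 10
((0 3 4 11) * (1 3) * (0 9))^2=(0 3 11)(1 4 9)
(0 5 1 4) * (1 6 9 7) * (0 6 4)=(0 5 4 6 9 7 1)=[5, 0, 2, 3, 6, 4, 9, 1, 8, 7]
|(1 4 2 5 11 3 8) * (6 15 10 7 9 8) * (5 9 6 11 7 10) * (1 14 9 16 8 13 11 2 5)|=24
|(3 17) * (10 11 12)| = |(3 17)(10 11 12)| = 6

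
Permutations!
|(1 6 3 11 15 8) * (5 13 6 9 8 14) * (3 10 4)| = 9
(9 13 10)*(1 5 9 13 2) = (1 5 9 2)(10 13) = [0, 5, 1, 3, 4, 9, 6, 7, 8, 2, 13, 11, 12, 10]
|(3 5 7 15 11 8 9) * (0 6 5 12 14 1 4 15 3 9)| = 12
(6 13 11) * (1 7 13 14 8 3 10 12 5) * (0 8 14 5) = (14)(0 8 3 10 12)(1 7 13 11 6 5) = [8, 7, 2, 10, 4, 1, 5, 13, 3, 9, 12, 6, 0, 11, 14]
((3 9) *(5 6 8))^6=(9)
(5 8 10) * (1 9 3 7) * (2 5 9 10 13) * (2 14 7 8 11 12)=[0, 10, 5, 8, 4, 11, 6, 1, 13, 3, 9, 12, 2, 14, 7]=(1 10 9 3 8 13 14 7)(2 5 11 12)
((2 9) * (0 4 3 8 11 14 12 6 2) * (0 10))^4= (0 11 2 4 14 9 3 12 10 8 6)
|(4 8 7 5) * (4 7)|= 2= |(4 8)(5 7)|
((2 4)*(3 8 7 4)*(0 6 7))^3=((0 6 7 4 2 3 8))^3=(0 4 8 7 3 6 2)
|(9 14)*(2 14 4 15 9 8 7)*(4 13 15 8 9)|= |(2 14 9 13 15 4 8 7)|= 8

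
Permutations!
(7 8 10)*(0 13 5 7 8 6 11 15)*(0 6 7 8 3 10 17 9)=[13, 1, 2, 10, 4, 8, 11, 7, 17, 0, 3, 15, 12, 5, 14, 6, 16, 9]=(0 13 5 8 17 9)(3 10)(6 11 15)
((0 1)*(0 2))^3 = ((0 1 2))^3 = (2)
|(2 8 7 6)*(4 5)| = |(2 8 7 6)(4 5)| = 4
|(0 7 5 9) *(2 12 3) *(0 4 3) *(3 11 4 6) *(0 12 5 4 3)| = |(12)(0 7 4 11 3 2 5 9 6)| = 9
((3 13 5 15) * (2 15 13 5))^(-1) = ((2 15 3 5 13))^(-1) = (2 13 5 3 15)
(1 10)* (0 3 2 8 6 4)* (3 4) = (0 4)(1 10)(2 8 6 3) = [4, 10, 8, 2, 0, 5, 3, 7, 6, 9, 1]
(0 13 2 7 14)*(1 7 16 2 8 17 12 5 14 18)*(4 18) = (0 13 8 17 12 5 14)(1 7 4 18)(2 16) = [13, 7, 16, 3, 18, 14, 6, 4, 17, 9, 10, 11, 5, 8, 0, 15, 2, 12, 1]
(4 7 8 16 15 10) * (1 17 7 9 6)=(1 17 7 8 16 15 10 4 9 6)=[0, 17, 2, 3, 9, 5, 1, 8, 16, 6, 4, 11, 12, 13, 14, 10, 15, 7]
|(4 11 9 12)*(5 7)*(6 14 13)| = |(4 11 9 12)(5 7)(6 14 13)| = 12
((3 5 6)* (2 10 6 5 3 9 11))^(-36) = ((2 10 6 9 11))^(-36) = (2 11 9 6 10)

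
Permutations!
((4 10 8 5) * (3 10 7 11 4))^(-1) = (3 5 8 10)(4 11 7)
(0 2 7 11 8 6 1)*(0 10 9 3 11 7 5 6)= (0 2 5 6 1 10 9 3 11 8)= [2, 10, 5, 11, 4, 6, 1, 7, 0, 3, 9, 8]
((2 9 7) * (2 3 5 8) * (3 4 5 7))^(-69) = ((2 9 3 7 4 5 8))^(-69) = (2 9 3 7 4 5 8)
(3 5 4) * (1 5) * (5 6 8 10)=(1 6 8 10 5 4 3)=[0, 6, 2, 1, 3, 4, 8, 7, 10, 9, 5]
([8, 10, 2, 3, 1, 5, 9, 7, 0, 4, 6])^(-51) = (0 8)(1 4 9 6 10)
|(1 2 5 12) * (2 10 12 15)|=3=|(1 10 12)(2 5 15)|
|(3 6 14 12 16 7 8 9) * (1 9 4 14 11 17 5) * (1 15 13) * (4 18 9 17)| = |(1 17 5 15 13)(3 6 11 4 14 12 16 7 8 18 9)| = 55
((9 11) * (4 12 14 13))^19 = (4 13 14 12)(9 11)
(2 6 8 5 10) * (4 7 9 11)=[0, 1, 6, 3, 7, 10, 8, 9, 5, 11, 2, 4]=(2 6 8 5 10)(4 7 9 11)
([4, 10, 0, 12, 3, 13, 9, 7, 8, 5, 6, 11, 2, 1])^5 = (1 13 5 9 6 10)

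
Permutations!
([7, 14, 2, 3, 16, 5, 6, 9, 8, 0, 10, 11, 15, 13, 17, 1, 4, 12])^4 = [7, 15, 2, 3, 4, 5, 6, 9, 8, 0, 10, 11, 17, 13, 1, 12, 16, 14]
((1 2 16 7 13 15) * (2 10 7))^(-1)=(1 15 13 7 10)(2 16)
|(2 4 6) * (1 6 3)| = |(1 6 2 4 3)| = 5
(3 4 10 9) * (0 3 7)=(0 3 4 10 9 7)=[3, 1, 2, 4, 10, 5, 6, 0, 8, 7, 9]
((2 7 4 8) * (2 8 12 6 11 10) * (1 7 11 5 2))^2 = (1 4 6 2 10 7 12 5 11)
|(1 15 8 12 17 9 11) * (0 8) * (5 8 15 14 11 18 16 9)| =12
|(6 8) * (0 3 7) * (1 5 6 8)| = |(8)(0 3 7)(1 5 6)| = 3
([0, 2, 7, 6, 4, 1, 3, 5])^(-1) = (1 5 7 2)(3 6)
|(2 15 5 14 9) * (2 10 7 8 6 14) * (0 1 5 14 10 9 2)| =12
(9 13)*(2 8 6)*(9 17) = (2 8 6)(9 13 17) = [0, 1, 8, 3, 4, 5, 2, 7, 6, 13, 10, 11, 12, 17, 14, 15, 16, 9]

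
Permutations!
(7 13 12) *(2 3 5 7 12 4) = (2 3 5 7 13 4) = [0, 1, 3, 5, 2, 7, 6, 13, 8, 9, 10, 11, 12, 4]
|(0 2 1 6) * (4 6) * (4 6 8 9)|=12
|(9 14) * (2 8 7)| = |(2 8 7)(9 14)| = 6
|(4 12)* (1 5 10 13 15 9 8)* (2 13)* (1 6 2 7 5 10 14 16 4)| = |(1 10 7 5 14 16 4 12)(2 13 15 9 8 6)| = 24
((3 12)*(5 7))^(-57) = ((3 12)(5 7))^(-57) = (3 12)(5 7)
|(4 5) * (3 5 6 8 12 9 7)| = 8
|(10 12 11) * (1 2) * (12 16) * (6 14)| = |(1 2)(6 14)(10 16 12 11)| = 4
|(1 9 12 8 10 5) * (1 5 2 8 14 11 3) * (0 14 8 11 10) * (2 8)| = |(0 14 10 8)(1 9 12 2 11 3)| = 12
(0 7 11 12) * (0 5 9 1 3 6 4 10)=(0 7 11 12 5 9 1 3 6 4 10)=[7, 3, 2, 6, 10, 9, 4, 11, 8, 1, 0, 12, 5]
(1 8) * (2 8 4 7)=[0, 4, 8, 3, 7, 5, 6, 2, 1]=(1 4 7 2 8)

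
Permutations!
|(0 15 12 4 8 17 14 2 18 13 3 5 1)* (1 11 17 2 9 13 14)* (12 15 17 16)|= 12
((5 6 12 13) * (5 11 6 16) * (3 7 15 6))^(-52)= ((3 7 15 6 12 13 11)(5 16))^(-52)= (16)(3 12 7 13 15 11 6)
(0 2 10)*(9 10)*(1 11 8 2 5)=(0 5 1 11 8 2 9 10)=[5, 11, 9, 3, 4, 1, 6, 7, 2, 10, 0, 8]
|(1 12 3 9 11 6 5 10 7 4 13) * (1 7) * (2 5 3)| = |(1 12 2 5 10)(3 9 11 6)(4 13 7)| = 60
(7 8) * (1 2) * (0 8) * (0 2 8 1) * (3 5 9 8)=(0 1 3 5 9 8 7 2)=[1, 3, 0, 5, 4, 9, 6, 2, 7, 8]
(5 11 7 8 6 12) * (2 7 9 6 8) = (2 7)(5 11 9 6 12) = [0, 1, 7, 3, 4, 11, 12, 2, 8, 6, 10, 9, 5]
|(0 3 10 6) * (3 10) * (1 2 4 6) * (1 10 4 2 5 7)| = 3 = |(10)(0 4 6)(1 5 7)|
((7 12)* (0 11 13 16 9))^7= ((0 11 13 16 9)(7 12))^7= (0 13 9 11 16)(7 12)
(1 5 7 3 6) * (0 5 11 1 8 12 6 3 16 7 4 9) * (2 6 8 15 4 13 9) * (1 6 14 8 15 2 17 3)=(0 5 13 9)(1 11 6 2 14 8 12 15 4 17 3)(7 16)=[5, 11, 14, 1, 17, 13, 2, 16, 12, 0, 10, 6, 15, 9, 8, 4, 7, 3]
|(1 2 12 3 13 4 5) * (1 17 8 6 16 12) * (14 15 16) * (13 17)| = |(1 2)(3 17 8 6 14 15 16 12)(4 5 13)| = 24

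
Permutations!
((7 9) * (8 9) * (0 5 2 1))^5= (0 5 2 1)(7 9 8)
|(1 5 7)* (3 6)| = 6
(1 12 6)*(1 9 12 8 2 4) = (1 8 2 4)(6 9 12) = [0, 8, 4, 3, 1, 5, 9, 7, 2, 12, 10, 11, 6]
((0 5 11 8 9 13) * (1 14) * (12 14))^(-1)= ((0 5 11 8 9 13)(1 12 14))^(-1)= (0 13 9 8 11 5)(1 14 12)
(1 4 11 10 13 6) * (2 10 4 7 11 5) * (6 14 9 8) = (1 7 11 4 5 2 10 13 14 9 8 6) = [0, 7, 10, 3, 5, 2, 1, 11, 6, 8, 13, 4, 12, 14, 9]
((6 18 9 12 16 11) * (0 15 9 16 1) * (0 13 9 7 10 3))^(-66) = ((0 15 7 10 3)(1 13 9 12)(6 18 16 11))^(-66) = (0 3 10 7 15)(1 9)(6 16)(11 18)(12 13)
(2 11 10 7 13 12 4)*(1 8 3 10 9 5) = (1 8 3 10 7 13 12 4 2 11 9 5) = [0, 8, 11, 10, 2, 1, 6, 13, 3, 5, 7, 9, 4, 12]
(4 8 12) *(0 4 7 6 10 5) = (0 4 8 12 7 6 10 5) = [4, 1, 2, 3, 8, 0, 10, 6, 12, 9, 5, 11, 7]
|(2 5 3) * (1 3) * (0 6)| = |(0 6)(1 3 2 5)| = 4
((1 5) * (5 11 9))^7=(1 5 9 11)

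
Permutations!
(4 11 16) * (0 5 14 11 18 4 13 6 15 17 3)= (0 5 14 11 16 13 6 15 17 3)(4 18)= [5, 1, 2, 0, 18, 14, 15, 7, 8, 9, 10, 16, 12, 6, 11, 17, 13, 3, 4]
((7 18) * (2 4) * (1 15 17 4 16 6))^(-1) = ((1 15 17 4 2 16 6)(7 18))^(-1) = (1 6 16 2 4 17 15)(7 18)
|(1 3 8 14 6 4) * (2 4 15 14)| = |(1 3 8 2 4)(6 15 14)| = 15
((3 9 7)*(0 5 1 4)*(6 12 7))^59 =((0 5 1 4)(3 9 6 12 7))^59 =(0 4 1 5)(3 7 12 6 9)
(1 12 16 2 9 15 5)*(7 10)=[0, 12, 9, 3, 4, 1, 6, 10, 8, 15, 7, 11, 16, 13, 14, 5, 2]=(1 12 16 2 9 15 5)(7 10)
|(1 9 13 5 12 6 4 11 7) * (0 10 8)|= |(0 10 8)(1 9 13 5 12 6 4 11 7)|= 9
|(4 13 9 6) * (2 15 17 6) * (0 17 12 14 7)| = 11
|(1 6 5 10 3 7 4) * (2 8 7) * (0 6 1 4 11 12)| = 10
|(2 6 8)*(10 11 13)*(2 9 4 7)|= |(2 6 8 9 4 7)(10 11 13)|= 6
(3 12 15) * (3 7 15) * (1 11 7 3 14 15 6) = (1 11 7 6)(3 12 14 15) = [0, 11, 2, 12, 4, 5, 1, 6, 8, 9, 10, 7, 14, 13, 15, 3]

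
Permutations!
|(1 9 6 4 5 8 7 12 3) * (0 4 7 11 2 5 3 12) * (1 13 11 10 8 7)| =|(0 4 3 13 11 2 5 7)(1 9 6)(8 10)| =24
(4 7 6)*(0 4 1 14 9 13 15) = (0 4 7 6 1 14 9 13 15) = [4, 14, 2, 3, 7, 5, 1, 6, 8, 13, 10, 11, 12, 15, 9, 0]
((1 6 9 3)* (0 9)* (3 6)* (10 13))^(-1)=(0 6 9)(1 3)(10 13)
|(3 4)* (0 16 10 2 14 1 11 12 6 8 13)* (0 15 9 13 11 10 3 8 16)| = 84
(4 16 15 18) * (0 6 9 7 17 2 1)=[6, 0, 1, 3, 16, 5, 9, 17, 8, 7, 10, 11, 12, 13, 14, 18, 15, 2, 4]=(0 6 9 7 17 2 1)(4 16 15 18)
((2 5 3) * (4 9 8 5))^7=(2 4 9 8 5 3)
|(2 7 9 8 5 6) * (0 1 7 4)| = |(0 1 7 9 8 5 6 2 4)| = 9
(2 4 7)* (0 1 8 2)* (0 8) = (0 1)(2 4 7 8) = [1, 0, 4, 3, 7, 5, 6, 8, 2]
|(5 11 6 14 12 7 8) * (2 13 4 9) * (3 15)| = |(2 13 4 9)(3 15)(5 11 6 14 12 7 8)| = 28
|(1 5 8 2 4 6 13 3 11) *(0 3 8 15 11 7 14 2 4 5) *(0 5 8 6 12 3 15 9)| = |(0 15 11 1 5 9)(2 8 4 12 3 7 14)(6 13)| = 42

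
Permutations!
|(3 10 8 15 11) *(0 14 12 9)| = |(0 14 12 9)(3 10 8 15 11)| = 20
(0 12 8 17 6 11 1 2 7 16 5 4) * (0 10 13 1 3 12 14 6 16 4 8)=(0 14 6 11 3 12)(1 2 7 4 10 13)(5 8 17 16)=[14, 2, 7, 12, 10, 8, 11, 4, 17, 9, 13, 3, 0, 1, 6, 15, 5, 16]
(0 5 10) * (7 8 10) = (0 5 7 8 10) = [5, 1, 2, 3, 4, 7, 6, 8, 10, 9, 0]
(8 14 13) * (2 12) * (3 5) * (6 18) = (2 12)(3 5)(6 18)(8 14 13) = [0, 1, 12, 5, 4, 3, 18, 7, 14, 9, 10, 11, 2, 8, 13, 15, 16, 17, 6]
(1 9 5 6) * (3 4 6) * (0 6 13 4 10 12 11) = (0 6 1 9 5 3 10 12 11)(4 13) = [6, 9, 2, 10, 13, 3, 1, 7, 8, 5, 12, 0, 11, 4]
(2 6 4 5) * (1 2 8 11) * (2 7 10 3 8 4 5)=[0, 7, 6, 8, 2, 4, 5, 10, 11, 9, 3, 1]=(1 7 10 3 8 11)(2 6 5 4)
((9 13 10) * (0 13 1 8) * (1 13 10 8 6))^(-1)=(0 8 13 9 10)(1 6)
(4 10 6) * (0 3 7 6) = (0 3 7 6 4 10) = [3, 1, 2, 7, 10, 5, 4, 6, 8, 9, 0]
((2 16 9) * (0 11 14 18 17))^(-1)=((0 11 14 18 17)(2 16 9))^(-1)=(0 17 18 14 11)(2 9 16)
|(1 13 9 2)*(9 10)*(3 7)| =|(1 13 10 9 2)(3 7)| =10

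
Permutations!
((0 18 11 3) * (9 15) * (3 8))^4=(0 3 8 11 18)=((0 18 11 8 3)(9 15))^4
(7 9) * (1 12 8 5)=(1 12 8 5)(7 9)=[0, 12, 2, 3, 4, 1, 6, 9, 5, 7, 10, 11, 8]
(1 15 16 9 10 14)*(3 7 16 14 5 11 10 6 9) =(1 15 14)(3 7 16)(5 11 10)(6 9) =[0, 15, 2, 7, 4, 11, 9, 16, 8, 6, 5, 10, 12, 13, 1, 14, 3]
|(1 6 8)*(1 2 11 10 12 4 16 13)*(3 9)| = |(1 6 8 2 11 10 12 4 16 13)(3 9)| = 10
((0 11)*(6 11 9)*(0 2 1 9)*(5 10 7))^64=(1 2 11 6 9)(5 10 7)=((1 9 6 11 2)(5 10 7))^64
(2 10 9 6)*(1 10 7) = (1 10 9 6 2 7) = [0, 10, 7, 3, 4, 5, 2, 1, 8, 6, 9]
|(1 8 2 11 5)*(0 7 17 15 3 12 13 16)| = 40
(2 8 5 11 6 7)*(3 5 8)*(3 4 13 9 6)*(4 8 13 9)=(2 8 13 4 9 6 7)(3 5 11)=[0, 1, 8, 5, 9, 11, 7, 2, 13, 6, 10, 3, 12, 4]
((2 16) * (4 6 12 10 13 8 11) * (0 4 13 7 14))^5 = ((0 4 6 12 10 7 14)(2 16)(8 11 13))^5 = (0 7 12 4 14 10 6)(2 16)(8 13 11)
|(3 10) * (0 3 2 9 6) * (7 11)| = |(0 3 10 2 9 6)(7 11)| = 6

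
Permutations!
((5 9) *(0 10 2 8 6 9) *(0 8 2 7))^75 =((0 10 7)(5 8 6 9))^75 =(10)(5 9 6 8)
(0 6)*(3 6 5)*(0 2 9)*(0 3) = (0 5)(2 9 3 6) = [5, 1, 9, 6, 4, 0, 2, 7, 8, 3]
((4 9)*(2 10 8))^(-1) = ((2 10 8)(4 9))^(-1) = (2 8 10)(4 9)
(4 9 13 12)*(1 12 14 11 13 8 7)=(1 12 4 9 8 7)(11 13 14)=[0, 12, 2, 3, 9, 5, 6, 1, 7, 8, 10, 13, 4, 14, 11]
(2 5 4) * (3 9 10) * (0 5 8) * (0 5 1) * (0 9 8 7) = (0 1 9 10 3 8 5 4 2 7) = [1, 9, 7, 8, 2, 4, 6, 0, 5, 10, 3]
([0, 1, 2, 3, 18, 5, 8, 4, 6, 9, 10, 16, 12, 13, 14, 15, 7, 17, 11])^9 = [0, 1, 2, 3, 7, 5, 8, 16, 6, 9, 10, 18, 12, 13, 14, 15, 11, 17, 4]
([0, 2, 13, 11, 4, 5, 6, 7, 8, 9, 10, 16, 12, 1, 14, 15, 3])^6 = [0, 1, 2, 3, 4, 5, 6, 7, 8, 9, 10, 11, 12, 13, 14, 15, 16]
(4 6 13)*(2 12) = (2 12)(4 6 13) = [0, 1, 12, 3, 6, 5, 13, 7, 8, 9, 10, 11, 2, 4]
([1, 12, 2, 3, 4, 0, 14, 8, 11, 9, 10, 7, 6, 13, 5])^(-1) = [5, 0, 2, 3, 4, 14, 12, 11, 7, 9, 10, 8, 1, 13, 6]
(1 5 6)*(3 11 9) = (1 5 6)(3 11 9) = [0, 5, 2, 11, 4, 6, 1, 7, 8, 3, 10, 9]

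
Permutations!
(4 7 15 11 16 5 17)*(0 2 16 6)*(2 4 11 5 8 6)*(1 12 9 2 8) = (0 4 7 15 5 17 11 8 6)(1 12 9 2 16) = [4, 12, 16, 3, 7, 17, 0, 15, 6, 2, 10, 8, 9, 13, 14, 5, 1, 11]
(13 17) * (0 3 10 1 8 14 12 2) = (0 3 10 1 8 14 12 2)(13 17) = [3, 8, 0, 10, 4, 5, 6, 7, 14, 9, 1, 11, 2, 17, 12, 15, 16, 13]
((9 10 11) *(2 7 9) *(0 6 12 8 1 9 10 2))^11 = (0 6 12 8 1 9 2 7 10 11)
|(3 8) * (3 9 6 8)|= |(6 8 9)|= 3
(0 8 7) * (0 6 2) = [8, 1, 0, 3, 4, 5, 2, 6, 7] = (0 8 7 6 2)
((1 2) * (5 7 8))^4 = (5 7 8)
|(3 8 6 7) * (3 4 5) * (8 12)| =7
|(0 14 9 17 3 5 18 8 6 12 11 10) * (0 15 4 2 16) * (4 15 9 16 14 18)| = |(0 18 8 6 12 11 10 9 17 3 5 4 2 14 16)| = 15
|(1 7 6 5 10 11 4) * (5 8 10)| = 7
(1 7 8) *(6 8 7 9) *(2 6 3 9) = [0, 2, 6, 9, 4, 5, 8, 7, 1, 3] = (1 2 6 8)(3 9)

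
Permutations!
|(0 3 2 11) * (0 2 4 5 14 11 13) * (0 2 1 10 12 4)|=|(0 3)(1 10 12 4 5 14 11)(2 13)|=14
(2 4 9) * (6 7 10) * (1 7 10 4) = (1 7 4 9 2)(6 10) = [0, 7, 1, 3, 9, 5, 10, 4, 8, 2, 6]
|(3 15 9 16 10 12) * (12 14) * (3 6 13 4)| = |(3 15 9 16 10 14 12 6 13 4)| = 10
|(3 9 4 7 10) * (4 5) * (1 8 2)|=|(1 8 2)(3 9 5 4 7 10)|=6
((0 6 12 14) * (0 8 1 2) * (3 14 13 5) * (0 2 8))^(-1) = (0 14 3 5 13 12 6)(1 8)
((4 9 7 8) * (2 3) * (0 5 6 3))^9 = (0 2 3 6 5)(4 9 7 8)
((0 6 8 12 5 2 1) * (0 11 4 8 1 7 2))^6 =((0 6 1 11 4 8 12 5)(2 7))^6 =(0 12 4 1)(5 8 11 6)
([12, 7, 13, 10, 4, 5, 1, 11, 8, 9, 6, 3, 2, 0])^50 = (0 2)(1 11 10)(3 6 7)(12 13)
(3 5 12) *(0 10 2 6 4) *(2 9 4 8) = (0 10 9 4)(2 6 8)(3 5 12) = [10, 1, 6, 5, 0, 12, 8, 7, 2, 4, 9, 11, 3]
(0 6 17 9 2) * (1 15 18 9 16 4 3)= (0 6 17 16 4 3 1 15 18 9 2)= [6, 15, 0, 1, 3, 5, 17, 7, 8, 2, 10, 11, 12, 13, 14, 18, 4, 16, 9]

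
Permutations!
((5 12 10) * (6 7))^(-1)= (5 10 12)(6 7)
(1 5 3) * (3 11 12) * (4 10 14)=(1 5 11 12 3)(4 10 14)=[0, 5, 2, 1, 10, 11, 6, 7, 8, 9, 14, 12, 3, 13, 4]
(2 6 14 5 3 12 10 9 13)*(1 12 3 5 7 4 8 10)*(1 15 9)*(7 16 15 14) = [0, 12, 6, 3, 8, 5, 7, 4, 10, 13, 1, 11, 14, 2, 16, 9, 15] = (1 12 14 16 15 9 13 2 6 7 4 8 10)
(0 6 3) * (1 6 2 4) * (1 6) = (0 2 4 6 3) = [2, 1, 4, 0, 6, 5, 3]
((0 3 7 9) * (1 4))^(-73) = ((0 3 7 9)(1 4))^(-73) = (0 9 7 3)(1 4)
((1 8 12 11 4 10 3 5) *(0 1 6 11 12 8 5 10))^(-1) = (12)(0 4 11 6 5 1)(3 10)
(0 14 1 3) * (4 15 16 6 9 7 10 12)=(0 14 1 3)(4 15 16 6 9 7 10 12)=[14, 3, 2, 0, 15, 5, 9, 10, 8, 7, 12, 11, 4, 13, 1, 16, 6]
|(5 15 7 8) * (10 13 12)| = 12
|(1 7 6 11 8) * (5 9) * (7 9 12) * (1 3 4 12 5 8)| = |(1 9 8 3 4 12 7 6 11)| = 9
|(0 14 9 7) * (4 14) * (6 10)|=10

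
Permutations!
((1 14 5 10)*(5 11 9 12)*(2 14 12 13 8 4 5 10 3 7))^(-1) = ((1 12 10)(2 14 11 9 13 8 4 5 3 7))^(-1) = (1 10 12)(2 7 3 5 4 8 13 9 11 14)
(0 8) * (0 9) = [8, 1, 2, 3, 4, 5, 6, 7, 9, 0] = (0 8 9)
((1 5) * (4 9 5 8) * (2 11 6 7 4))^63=((1 8 2 11 6 7 4 9 5))^63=(11)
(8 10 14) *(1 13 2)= [0, 13, 1, 3, 4, 5, 6, 7, 10, 9, 14, 11, 12, 2, 8]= (1 13 2)(8 10 14)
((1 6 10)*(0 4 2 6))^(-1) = ((0 4 2 6 10 1))^(-1) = (0 1 10 6 2 4)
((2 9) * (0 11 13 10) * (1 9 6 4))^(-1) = ((0 11 13 10)(1 9 2 6 4))^(-1) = (0 10 13 11)(1 4 6 2 9)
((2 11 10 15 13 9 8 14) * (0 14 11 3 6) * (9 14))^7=((0 9 8 11 10 15 13 14 2 3 6))^7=(0 14 11 6 13 8 3 15 9 2 10)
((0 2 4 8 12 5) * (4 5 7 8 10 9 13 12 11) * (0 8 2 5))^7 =(0 13 11 2 9 8 7 10 5 12 4)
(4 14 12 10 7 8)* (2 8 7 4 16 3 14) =[0, 1, 8, 14, 2, 5, 6, 7, 16, 9, 4, 11, 10, 13, 12, 15, 3] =(2 8 16 3 14 12 10 4)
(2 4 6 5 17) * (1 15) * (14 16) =[0, 15, 4, 3, 6, 17, 5, 7, 8, 9, 10, 11, 12, 13, 16, 1, 14, 2] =(1 15)(2 4 6 5 17)(14 16)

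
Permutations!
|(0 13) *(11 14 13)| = |(0 11 14 13)| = 4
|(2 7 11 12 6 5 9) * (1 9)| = 8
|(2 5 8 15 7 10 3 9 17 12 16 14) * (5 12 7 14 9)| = |(2 12 16 9 17 7 10 3 5 8 15 14)| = 12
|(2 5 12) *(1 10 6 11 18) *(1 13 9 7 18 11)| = 12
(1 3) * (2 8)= [0, 3, 8, 1, 4, 5, 6, 7, 2]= (1 3)(2 8)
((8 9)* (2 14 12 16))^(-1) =(2 16 12 14)(8 9)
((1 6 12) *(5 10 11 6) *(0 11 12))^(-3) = (1 5 10 12)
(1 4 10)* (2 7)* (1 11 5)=(1 4 10 11 5)(2 7)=[0, 4, 7, 3, 10, 1, 6, 2, 8, 9, 11, 5]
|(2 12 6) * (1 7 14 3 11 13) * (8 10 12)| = |(1 7 14 3 11 13)(2 8 10 12 6)| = 30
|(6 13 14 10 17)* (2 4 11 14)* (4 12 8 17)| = 12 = |(2 12 8 17 6 13)(4 11 14 10)|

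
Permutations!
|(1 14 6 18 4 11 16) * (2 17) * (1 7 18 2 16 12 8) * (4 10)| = 13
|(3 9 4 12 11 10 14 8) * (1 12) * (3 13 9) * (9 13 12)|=15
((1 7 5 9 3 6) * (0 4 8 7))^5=((0 4 8 7 5 9 3 6 1))^5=(0 9 4 3 8 6 7 1 5)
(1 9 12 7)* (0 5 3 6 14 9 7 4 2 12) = (0 5 3 6 14 9)(1 7)(2 12 4) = [5, 7, 12, 6, 2, 3, 14, 1, 8, 0, 10, 11, 4, 13, 9]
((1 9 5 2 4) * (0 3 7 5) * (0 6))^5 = (0 4 3 1 7 9 5 6 2)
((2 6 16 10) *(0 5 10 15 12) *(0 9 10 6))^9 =(16)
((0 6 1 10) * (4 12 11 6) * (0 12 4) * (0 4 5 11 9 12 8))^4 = (12)(0 6)(1 4)(5 10)(8 11)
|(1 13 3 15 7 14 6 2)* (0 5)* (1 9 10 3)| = 8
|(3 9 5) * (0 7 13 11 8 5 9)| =|(0 7 13 11 8 5 3)| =7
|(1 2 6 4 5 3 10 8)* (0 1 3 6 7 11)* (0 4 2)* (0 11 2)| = |(0 1 11 4 5 6)(2 7)(3 10 8)| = 6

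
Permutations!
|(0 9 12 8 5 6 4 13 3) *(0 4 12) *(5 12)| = |(0 9)(3 4 13)(5 6)(8 12)| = 6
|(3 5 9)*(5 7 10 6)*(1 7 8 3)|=|(1 7 10 6 5 9)(3 8)|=6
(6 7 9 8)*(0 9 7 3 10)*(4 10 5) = [9, 1, 2, 5, 10, 4, 3, 7, 6, 8, 0] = (0 9 8 6 3 5 4 10)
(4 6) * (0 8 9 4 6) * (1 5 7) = (0 8 9 4)(1 5 7) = [8, 5, 2, 3, 0, 7, 6, 1, 9, 4]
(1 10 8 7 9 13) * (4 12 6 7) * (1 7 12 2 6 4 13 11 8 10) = [0, 1, 6, 3, 2, 5, 12, 9, 13, 11, 10, 8, 4, 7] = (2 6 12 4)(7 9 11 8 13)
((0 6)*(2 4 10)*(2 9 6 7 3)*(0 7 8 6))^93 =(0 7 4)(2 9 6)(3 10 8)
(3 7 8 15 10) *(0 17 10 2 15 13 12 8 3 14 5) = (0 17 10 14 5)(2 15)(3 7)(8 13 12) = [17, 1, 15, 7, 4, 0, 6, 3, 13, 9, 14, 11, 8, 12, 5, 2, 16, 10]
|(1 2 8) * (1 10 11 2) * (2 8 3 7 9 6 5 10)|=|(2 3 7 9 6 5 10 11 8)|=9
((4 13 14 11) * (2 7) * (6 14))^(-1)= (2 7)(4 11 14 6 13)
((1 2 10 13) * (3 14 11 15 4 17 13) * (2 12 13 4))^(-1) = ((1 12 13)(2 10 3 14 11 15)(4 17))^(-1) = (1 13 12)(2 15 11 14 3 10)(4 17)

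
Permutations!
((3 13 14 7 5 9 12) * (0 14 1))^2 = (0 7 9 3 1 14 5 12 13)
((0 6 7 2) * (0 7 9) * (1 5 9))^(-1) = ((0 6 1 5 9)(2 7))^(-1) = (0 9 5 1 6)(2 7)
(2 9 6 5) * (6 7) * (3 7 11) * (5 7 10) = (2 9 11 3 10 5)(6 7) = [0, 1, 9, 10, 4, 2, 7, 6, 8, 11, 5, 3]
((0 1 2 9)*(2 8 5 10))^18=(0 10 1 2 8 9 5)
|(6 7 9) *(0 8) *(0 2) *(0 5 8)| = |(2 5 8)(6 7 9)| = 3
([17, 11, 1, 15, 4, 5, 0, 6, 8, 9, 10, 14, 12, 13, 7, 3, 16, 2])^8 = (17)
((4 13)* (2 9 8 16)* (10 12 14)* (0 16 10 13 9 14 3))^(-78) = (0 3 12 10 8 9 4 13 14 2 16)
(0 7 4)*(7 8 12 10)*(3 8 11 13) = (0 11 13 3 8 12 10 7 4) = [11, 1, 2, 8, 0, 5, 6, 4, 12, 9, 7, 13, 10, 3]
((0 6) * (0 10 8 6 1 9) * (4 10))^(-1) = ((0 1 9)(4 10 8 6))^(-1) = (0 9 1)(4 6 8 10)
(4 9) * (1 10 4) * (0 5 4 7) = [5, 10, 2, 3, 9, 4, 6, 0, 8, 1, 7] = (0 5 4 9 1 10 7)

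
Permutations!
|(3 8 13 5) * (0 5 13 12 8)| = 6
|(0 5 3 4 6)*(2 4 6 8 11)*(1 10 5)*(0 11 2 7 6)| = 15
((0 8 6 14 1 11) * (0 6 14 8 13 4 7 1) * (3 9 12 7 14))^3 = (0 14 4 13)(1 8 12 11 3 7 6 9)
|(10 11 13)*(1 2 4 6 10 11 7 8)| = 14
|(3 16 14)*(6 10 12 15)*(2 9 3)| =20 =|(2 9 3 16 14)(6 10 12 15)|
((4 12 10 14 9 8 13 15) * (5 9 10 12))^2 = (4 9 13)(5 8 15)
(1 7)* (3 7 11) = (1 11 3 7) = [0, 11, 2, 7, 4, 5, 6, 1, 8, 9, 10, 3]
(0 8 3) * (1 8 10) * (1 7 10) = (0 1 8 3)(7 10) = [1, 8, 2, 0, 4, 5, 6, 10, 3, 9, 7]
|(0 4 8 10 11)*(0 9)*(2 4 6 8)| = 6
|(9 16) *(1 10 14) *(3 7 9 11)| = 15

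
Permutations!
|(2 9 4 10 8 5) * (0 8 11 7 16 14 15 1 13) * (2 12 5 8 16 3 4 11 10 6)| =42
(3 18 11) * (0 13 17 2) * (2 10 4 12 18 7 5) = [13, 1, 0, 7, 12, 2, 6, 5, 8, 9, 4, 3, 18, 17, 14, 15, 16, 10, 11] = (0 13 17 10 4 12 18 11 3 7 5 2)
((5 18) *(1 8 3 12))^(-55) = ((1 8 3 12)(5 18))^(-55) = (1 8 3 12)(5 18)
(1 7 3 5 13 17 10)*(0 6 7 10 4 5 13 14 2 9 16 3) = (0 6 7)(1 10)(2 9 16 3 13 17 4 5 14) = [6, 10, 9, 13, 5, 14, 7, 0, 8, 16, 1, 11, 12, 17, 2, 15, 3, 4]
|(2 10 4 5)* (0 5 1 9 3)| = 8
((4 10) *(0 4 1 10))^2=((0 4)(1 10))^2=(10)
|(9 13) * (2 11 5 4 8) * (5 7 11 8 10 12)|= |(2 8)(4 10 12 5)(7 11)(9 13)|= 4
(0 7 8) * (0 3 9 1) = (0 7 8 3 9 1) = [7, 0, 2, 9, 4, 5, 6, 8, 3, 1]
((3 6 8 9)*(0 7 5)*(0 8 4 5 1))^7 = (0 7 1)(3 6 4 5 8 9)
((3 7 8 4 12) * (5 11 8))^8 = ((3 7 5 11 8 4 12))^8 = (3 7 5 11 8 4 12)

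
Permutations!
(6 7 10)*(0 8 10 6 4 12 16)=[8, 1, 2, 3, 12, 5, 7, 6, 10, 9, 4, 11, 16, 13, 14, 15, 0]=(0 8 10 4 12 16)(6 7)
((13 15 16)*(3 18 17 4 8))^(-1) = ((3 18 17 4 8)(13 15 16))^(-1) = (3 8 4 17 18)(13 16 15)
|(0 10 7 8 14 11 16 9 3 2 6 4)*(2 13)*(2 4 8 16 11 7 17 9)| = |(0 10 17 9 3 13 4)(2 6 8 14 7 16)| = 42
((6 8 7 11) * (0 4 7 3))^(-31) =(0 6 4 8 7 3 11)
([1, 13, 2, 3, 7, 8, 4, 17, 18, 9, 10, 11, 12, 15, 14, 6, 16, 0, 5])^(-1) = (0 17 7 4 6 15 13 1)(5 18 8)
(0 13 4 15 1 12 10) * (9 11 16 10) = [13, 12, 2, 3, 15, 5, 6, 7, 8, 11, 0, 16, 9, 4, 14, 1, 10] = (0 13 4 15 1 12 9 11 16 10)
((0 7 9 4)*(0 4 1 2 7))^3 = (1 9 7 2)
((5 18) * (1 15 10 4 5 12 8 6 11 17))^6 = ((1 15 10 4 5 18 12 8 6 11 17))^6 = (1 12 15 8 10 6 4 11 5 17 18)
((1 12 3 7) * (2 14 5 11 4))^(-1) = ((1 12 3 7)(2 14 5 11 4))^(-1) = (1 7 3 12)(2 4 11 5 14)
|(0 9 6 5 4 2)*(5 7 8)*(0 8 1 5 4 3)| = 21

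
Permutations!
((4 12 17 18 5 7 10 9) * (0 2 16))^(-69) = (4 18 10 12 5 9 17 7) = ((0 2 16)(4 12 17 18 5 7 10 9))^(-69)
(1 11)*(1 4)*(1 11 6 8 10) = (1 6 8 10)(4 11) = [0, 6, 2, 3, 11, 5, 8, 7, 10, 9, 1, 4]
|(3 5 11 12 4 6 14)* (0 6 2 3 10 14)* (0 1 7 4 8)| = |(0 6 1 7 4 2 3 5 11 12 8)(10 14)| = 22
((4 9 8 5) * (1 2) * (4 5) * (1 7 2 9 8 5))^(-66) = (9)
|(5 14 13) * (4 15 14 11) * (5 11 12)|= 10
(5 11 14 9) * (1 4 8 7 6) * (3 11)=(1 4 8 7 6)(3 11 14 9 5)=[0, 4, 2, 11, 8, 3, 1, 6, 7, 5, 10, 14, 12, 13, 9]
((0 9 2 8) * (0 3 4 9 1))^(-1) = (0 1)(2 9 4 3 8) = ((0 1)(2 8 3 4 9))^(-1)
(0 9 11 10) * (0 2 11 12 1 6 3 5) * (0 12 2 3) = (0 9 2 11 10 3 5 12 1 6) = [9, 6, 11, 5, 4, 12, 0, 7, 8, 2, 3, 10, 1]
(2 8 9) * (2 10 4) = (2 8 9 10 4) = [0, 1, 8, 3, 2, 5, 6, 7, 9, 10, 4]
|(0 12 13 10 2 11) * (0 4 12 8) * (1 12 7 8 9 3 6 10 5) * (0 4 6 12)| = |(0 9 3 12 13 5 1)(2 11 6 10)(4 7 8)| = 84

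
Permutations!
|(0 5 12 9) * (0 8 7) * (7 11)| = 7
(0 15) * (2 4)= (0 15)(2 4)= [15, 1, 4, 3, 2, 5, 6, 7, 8, 9, 10, 11, 12, 13, 14, 0]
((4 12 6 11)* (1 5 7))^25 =((1 5 7)(4 12 6 11))^25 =(1 5 7)(4 12 6 11)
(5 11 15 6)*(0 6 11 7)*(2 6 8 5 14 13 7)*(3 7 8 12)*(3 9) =[12, 1, 6, 7, 4, 2, 14, 0, 5, 3, 10, 15, 9, 8, 13, 11] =(0 12 9 3 7)(2 6 14 13 8 5)(11 15)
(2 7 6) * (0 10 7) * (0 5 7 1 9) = (0 10 1 9)(2 5 7 6) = [10, 9, 5, 3, 4, 7, 2, 6, 8, 0, 1]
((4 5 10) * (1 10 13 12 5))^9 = ((1 10 4)(5 13 12))^9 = (13)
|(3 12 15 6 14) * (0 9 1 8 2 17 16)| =|(0 9 1 8 2 17 16)(3 12 15 6 14)| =35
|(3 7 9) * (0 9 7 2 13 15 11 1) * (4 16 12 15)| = |(0 9 3 2 13 4 16 12 15 11 1)| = 11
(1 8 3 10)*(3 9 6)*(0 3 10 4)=[3, 8, 2, 4, 0, 5, 10, 7, 9, 6, 1]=(0 3 4)(1 8 9 6 10)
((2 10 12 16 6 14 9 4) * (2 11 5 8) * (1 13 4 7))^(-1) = (1 7 9 14 6 16 12 10 2 8 5 11 4 13)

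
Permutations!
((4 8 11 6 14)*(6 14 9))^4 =(14) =((4 8 11 14)(6 9))^4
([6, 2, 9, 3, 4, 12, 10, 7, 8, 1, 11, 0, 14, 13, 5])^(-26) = (0 10)(1 2 9)(5 12 14)(6 11)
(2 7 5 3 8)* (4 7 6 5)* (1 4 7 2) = (1 4 2 6 5 3 8) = [0, 4, 6, 8, 2, 3, 5, 7, 1]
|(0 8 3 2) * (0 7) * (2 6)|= 6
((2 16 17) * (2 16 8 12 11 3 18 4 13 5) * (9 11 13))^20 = ((2 8 12 13 5)(3 18 4 9 11)(16 17))^20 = (18)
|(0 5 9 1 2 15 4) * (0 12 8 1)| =6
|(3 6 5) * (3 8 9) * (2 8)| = 6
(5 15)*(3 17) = (3 17)(5 15) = [0, 1, 2, 17, 4, 15, 6, 7, 8, 9, 10, 11, 12, 13, 14, 5, 16, 3]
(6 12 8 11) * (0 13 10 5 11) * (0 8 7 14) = (0 13 10 5 11 6 12 7 14) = [13, 1, 2, 3, 4, 11, 12, 14, 8, 9, 5, 6, 7, 10, 0]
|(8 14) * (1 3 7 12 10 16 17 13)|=8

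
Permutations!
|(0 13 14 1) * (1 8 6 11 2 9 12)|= |(0 13 14 8 6 11 2 9 12 1)|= 10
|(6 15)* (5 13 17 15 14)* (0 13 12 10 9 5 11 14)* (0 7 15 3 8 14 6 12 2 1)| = 16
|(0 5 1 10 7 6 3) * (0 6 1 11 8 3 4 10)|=|(0 5 11 8 3 6 4 10 7 1)|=10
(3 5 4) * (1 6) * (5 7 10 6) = (1 5 4 3 7 10 6) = [0, 5, 2, 7, 3, 4, 1, 10, 8, 9, 6]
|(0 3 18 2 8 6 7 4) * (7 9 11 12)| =11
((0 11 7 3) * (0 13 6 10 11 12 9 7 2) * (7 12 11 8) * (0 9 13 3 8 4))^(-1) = (0 4 10 6 13 12 9 2 11)(7 8)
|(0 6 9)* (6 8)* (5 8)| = 5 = |(0 5 8 6 9)|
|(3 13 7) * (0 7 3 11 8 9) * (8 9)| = 4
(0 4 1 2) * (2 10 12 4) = (0 2)(1 10 12 4) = [2, 10, 0, 3, 1, 5, 6, 7, 8, 9, 12, 11, 4]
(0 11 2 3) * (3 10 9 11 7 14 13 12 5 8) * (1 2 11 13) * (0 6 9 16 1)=(0 7 14)(1 2 10 16)(3 6 9 13 12 5 8)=[7, 2, 10, 6, 4, 8, 9, 14, 3, 13, 16, 11, 5, 12, 0, 15, 1]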